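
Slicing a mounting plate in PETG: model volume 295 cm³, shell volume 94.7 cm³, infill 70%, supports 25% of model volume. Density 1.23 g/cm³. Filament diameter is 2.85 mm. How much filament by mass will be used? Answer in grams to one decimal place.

379.7 g

Interior volume = 295 − 94.7 = 200.3 cm³.
Deposited infill = 0.70 × 200.3, so 140.21 cm³.
Support = 0.25 × 295 = 73.75 cm³.
Total printed volume: 94.7 + 140.21 + 73.75 → 308.66 cm³.
Mass = 308.66 × 1.23 = 379.6518 g.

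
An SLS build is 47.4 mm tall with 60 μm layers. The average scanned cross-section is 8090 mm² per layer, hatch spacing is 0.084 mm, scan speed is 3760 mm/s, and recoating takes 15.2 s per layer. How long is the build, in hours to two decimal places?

Layers = ⌈47.4/0.06⌉ = 790.
Scan path per layer = 8090 / 0.084 = 96309.5 mm.
Scan time per layer = 96309.5 / 3760, so 25.6142 s.
Per-layer time = 25.6142 + 15.2 = 40.8142 s.
Build time = 790 × 40.8142 = 32243.218 s = 8.96 hours.

8.96 hours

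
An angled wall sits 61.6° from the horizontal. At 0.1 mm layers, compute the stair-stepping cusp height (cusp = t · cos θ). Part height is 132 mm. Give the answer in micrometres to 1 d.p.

Cusp = layer height × cos(61.6°) = 0.1 × 0.4756 = 0.04756 mm = 47.6 μm.

47.6 μm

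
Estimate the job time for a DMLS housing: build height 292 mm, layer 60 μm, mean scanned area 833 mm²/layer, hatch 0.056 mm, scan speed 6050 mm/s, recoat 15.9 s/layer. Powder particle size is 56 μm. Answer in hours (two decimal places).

Layers = ⌈292/0.06⌉ = 4867.
Per-layer scan distance = 833 / 0.056, so 14875 mm.
Scan time per layer = 14875 / 6050, so 2.4587 s.
Layer cycle = 2.4587 + 15.9 = 18.3587 s.
Build time = 4867 × 18.3587 = 89351.7929 s = 24.82 hours.

24.82 hours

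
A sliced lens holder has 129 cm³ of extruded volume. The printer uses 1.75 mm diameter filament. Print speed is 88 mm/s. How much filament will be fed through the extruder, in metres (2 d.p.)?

Filament cross-section = π × (1.75/2)² = 2.4053 mm².
L = 129000 mm³ / 2.4053 mm² = 53631.56 mm, i.e. 53.63 m.

53.63 m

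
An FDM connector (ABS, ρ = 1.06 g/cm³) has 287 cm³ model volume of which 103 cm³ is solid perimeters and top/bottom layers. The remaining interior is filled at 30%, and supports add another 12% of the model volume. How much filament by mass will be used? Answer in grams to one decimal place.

204.2 g

Infill region = 287 − 103 = 184 cm³.
Infill deposited = 0.30 × 184, so 55.2 cm³.
Support = 0.12 × 287 = 34.44 cm³.
Deposited volume: 103 + 55.2 + 34.44 → 192.64 cm³.
Mass: 192.64 × 1.06 → 204.1984 g.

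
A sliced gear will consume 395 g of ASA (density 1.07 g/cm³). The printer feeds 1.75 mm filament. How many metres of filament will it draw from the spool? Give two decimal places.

153.48 m

Volume = 395 g / 1.07 g·cm⁻³ = 369.1589 cm³ = 369158.9 mm³.
Cross-section of 1.75 mm filament: π·(1.75/2)² = 2.4053 mm².
L = V/A = 369158.9/2.4053 = 153477.28 mm → 153.48 m.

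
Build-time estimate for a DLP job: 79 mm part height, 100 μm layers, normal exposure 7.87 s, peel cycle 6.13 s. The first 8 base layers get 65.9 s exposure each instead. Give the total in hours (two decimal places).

Layer count = ceil(79 / 0.1) = 790.
Base layers: 8 × (65.9 + 6.13) → 576.24 s.
Remaining layers = 782 × (7.87 + 6.13) = 10948 s.
Sum: 576.24 + 10948 = 11524.24 s → 3.20 hours.

3.20 hours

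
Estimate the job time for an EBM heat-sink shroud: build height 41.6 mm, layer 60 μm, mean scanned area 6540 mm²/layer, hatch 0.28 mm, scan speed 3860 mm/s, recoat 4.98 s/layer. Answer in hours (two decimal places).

2.13 hours

Number of layers: 41.6 / 0.06 → 694 (rounded up).
Hatch length per layer = 6540 / 0.28, so 23357.1 mm.
Beam time per layer: 23357.1 / 3860 → 6.0511 s.
Layer cycle = 6.0511 + 4.98 = 11.0311 s.
Total: 694 × 11.0311 s = 7655.5834 s → 2.13 hours.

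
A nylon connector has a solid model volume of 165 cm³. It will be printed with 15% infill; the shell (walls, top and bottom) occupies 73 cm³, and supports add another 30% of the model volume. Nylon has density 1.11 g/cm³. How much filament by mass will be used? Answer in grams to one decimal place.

151.3 g

Infill region: 165 − 73 → 92 cm³.
Infill deposited = 0.15 × 92 = 13.8 cm³.
Support: 0.30 × 165 → 49.5 cm³.
Total printed volume: 73 + 13.8 + 49.5 → 136.3 cm³.
Mass = 136.3 × 1.11, so 151.293 g.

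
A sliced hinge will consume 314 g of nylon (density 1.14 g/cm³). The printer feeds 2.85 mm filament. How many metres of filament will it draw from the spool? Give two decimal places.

43.18 m

Volume = 314 g / 1.14 g·cm⁻³ = 275.4386 cm³ = 275438.6 mm³.
Filament cross-section = π × (2.85/2)² = 6.3794 mm².
Length = 275438.6 / 6.3794 = 43176.25 mm = 43.18 m.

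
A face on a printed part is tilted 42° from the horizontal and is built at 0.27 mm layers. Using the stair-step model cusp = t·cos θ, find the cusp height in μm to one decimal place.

200.6 μm

cos(42°) = 0.7431, so cusp = 0.27 × 0.7431 = 0.200637 mm → 200.6 μm.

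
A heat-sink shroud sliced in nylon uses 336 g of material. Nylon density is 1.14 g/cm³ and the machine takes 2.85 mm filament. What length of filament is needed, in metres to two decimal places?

Extruded volume: 336/1.14 = 294.7368 cm³ (294736.8 mm³).
A = π r² = π × 1.425² = 6.3794 mm².
Length = 294736.8 / 6.3794 = 46201.34 mm = 46.20 m.

46.20 m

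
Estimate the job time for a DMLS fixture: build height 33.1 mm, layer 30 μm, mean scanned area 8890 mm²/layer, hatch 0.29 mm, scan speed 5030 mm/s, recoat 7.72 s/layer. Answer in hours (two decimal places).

4.24 hours

Layers = ⌈33.1/0.03⌉ = 1104.
Hatch length per layer = 8890 / 0.29, so 30655.2 mm.
Scan time per layer = 30655.2 / 5030, so 6.0945 s.
Layer cycle: 6.0945 + 7.72 → 13.8145 s.
Build time = 1104 × 13.8145 = 15251.208 s = 4.24 hours.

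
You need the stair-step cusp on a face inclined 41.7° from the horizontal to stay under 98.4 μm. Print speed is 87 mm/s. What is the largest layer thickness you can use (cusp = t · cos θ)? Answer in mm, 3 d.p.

t = h_c / cos θ = 0.0984 / 0.7466 = 0.132 mm.

0.132 mm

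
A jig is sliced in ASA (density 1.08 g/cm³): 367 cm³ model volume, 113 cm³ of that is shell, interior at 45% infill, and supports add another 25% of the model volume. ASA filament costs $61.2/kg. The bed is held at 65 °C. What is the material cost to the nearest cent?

$21.09

Interior volume: 367 − 113 → 254 cm³.
Infill deposited = 0.45 × 254, so 114.3 cm³.
Support = 0.25 × 367, so 91.75 cm³.
Total extruded: 113 + 114.3 + 91.75 → 319.05 cm³.
Mass = 319.05 × 1.08, so 344.574 g.
At $61.2/kg: 344.574/1000 × 61.2 = $21.09.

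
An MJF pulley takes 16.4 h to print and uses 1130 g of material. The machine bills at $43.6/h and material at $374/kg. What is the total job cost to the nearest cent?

Machine-time cost = 43.6 × 16.4 = $715.04.
Material cost = 374 × 1130/1000 = $422.62.
Job cost: 715.04 + 422.62 = $1137.66.

$1137.66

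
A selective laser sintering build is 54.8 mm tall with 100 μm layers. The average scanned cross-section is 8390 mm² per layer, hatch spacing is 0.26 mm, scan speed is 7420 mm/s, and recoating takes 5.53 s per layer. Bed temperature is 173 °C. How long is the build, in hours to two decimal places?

Number of layers: 54.8 / 0.1 → 548 (rounded up).
Hatch length per layer: 8390 / 0.26 → 32269.2 mm.
Scan time per layer = 32269.2 / 7420, so 4.3489 s.
Time per layer: 4.3489 + 5.53 → 9.8789 s.
Total: 548 × 9.8789 s = 5413.6372 s → 1.50 hours.

1.50 hours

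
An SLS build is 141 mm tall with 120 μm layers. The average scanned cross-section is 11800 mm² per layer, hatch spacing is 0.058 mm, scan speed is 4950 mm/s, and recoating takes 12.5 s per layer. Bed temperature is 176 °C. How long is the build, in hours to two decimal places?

17.49 hours

Number of layers: 141 / 0.12 → 1175 (rounded up).
Hatch length per layer: 11800 / 0.058 → 203448.3 mm.
Laser time per layer = 203448.3 / 4950, so 41.1007 s.
Layer cycle = 41.1007 + 12.5, so 53.6007 s.
Total: 1175 × 53.6007 s = 62980.8225 s → 17.49 hours.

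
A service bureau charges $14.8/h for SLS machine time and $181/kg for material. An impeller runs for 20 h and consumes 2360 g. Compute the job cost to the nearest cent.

Machine-time cost = 14.8 × 20, so $296.00.
Material charge = 181 × 2360/1000 = $427.16.
Job cost: 296.00 + 427.16 = $723.16.

$723.16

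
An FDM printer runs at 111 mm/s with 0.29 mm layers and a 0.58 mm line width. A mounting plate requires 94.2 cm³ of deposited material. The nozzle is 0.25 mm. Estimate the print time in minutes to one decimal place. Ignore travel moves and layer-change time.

84.1 minutes

Bead cross-section = 0.29 × 0.58, so 0.1682 mm².
Path length: 94200 mm³ / 0.1682 mm² → 560047.6 mm.
Extrusion time = 560047.6 / 111, so 5045.5 s.
Converting: 5045.5 s = 84.1 minutes.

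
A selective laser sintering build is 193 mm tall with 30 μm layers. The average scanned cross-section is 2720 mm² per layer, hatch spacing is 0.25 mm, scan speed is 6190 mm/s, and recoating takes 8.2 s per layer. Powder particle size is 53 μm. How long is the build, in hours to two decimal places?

Layers = ⌈193/0.03⌉ = 6434.
Per-layer scan distance = 2720 / 0.25 = 10880 mm.
Scan time per layer: 10880 / 6190 → 1.7577 s.
Time per layer: 1.7577 + 8.2 → 9.9577 s.
Build time = 6434 × 9.9577 = 64067.8418 s = 17.80 hours.

17.80 hours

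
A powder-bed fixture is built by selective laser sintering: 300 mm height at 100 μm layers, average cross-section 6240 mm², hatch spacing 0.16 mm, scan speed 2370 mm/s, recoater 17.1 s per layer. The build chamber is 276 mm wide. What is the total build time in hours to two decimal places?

Layers = ⌈300/0.1⌉ = 3000.
Hatch length per layer = 6240 / 0.16 = 39000 mm.
Per-layer scan time = 39000 / 2370, so 16.4557 s.
Per-layer time: 16.4557 + 17.1 → 33.5557 s.
Build time = 3000 × 33.5557 = 100667.1 s = 27.96 hours.

27.96 hours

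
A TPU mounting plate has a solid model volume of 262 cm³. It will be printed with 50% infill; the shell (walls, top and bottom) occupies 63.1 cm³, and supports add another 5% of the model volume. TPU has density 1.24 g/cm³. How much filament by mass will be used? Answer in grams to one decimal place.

217.8 g

Volume inside the shell = 262 − 63.1, so 198.9 cm³.
Deposited infill = 0.50 × 198.9 = 99.45 cm³.
Support = 0.05 × 262, so 13.1 cm³.
Total printed volume = 63.1 + 99.45 + 13.1, so 175.65 cm³.
Mass = 175.65 × 1.24, so 217.806 g.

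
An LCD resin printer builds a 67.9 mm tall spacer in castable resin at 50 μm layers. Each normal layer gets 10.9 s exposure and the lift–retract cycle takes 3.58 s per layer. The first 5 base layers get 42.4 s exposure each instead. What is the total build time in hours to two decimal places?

Number of layers: 67.9 / 0.05 → 1358 (rounded up).
Base layers: 5 × (42.4 + 3.58) → 229.9 s.
Regular layers = 1353 × (10.9 + 3.58), so 19591.44 s.
Total = 229.9 + 19591.44 = 19821.34 s = 5.51 hours.

5.51 hours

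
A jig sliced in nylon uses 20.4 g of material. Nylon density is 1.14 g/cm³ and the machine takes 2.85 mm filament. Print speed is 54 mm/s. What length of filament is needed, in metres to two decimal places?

Extruded volume: 20.4/1.14 = 17.8947 cm³ (17894.7 mm³).
Filament cross-section = π × (2.85/2)² = 6.3794 mm².
Length = 17894.7 / 6.3794 = 2805.08 mm = 2.81 m.

2.81 m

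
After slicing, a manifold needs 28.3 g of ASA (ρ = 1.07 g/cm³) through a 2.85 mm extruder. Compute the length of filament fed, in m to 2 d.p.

Volume = 28.3 g / 1.07 g·cm⁻³ = 26.4486 cm³ = 26448.6 mm³.
Filament cross-section = π × (2.85/2)² = 6.3794 mm².
L = V/A = 26448.6/6.3794 = 4145.94 mm → 4.15 m.

4.15 m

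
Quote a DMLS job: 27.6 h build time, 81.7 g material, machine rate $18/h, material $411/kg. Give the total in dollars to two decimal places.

Machine-time cost = 18 × 27.6, so $496.80.
Material charge: 411 × 81.7/1000 → $33.5787.
Job cost: 496.80 + 33.5787 = 530.3787 ≈ $530.38.

$530.38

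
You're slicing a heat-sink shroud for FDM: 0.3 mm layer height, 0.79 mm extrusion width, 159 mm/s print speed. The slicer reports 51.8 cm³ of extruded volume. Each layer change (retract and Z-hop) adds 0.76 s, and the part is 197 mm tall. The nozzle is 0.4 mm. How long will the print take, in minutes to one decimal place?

Extrusion cross-section = 0.3 × 0.79, so 0.237 mm².
Path length: 51800 mm³ / 0.237 mm² → 218565.4 mm.
Print-move time = 218565.4 / 159 = 1374.6 s.
Number of layers: 197 / 0.3 → 657 (rounded up).
Non-print overhead = 657 × 0.76, so 499.32 s.
Altogether 1374.6 + 499.32 = 1873.92 s, i.e. 31.2 minutes.

31.2 minutes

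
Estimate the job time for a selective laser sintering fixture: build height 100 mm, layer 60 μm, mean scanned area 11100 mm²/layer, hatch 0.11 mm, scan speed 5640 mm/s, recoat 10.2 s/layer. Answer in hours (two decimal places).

Number of layers: 100 / 0.06 → 1667 (rounded up).
Scan path per layer: 11100 / 0.11 → 100909.1 mm.
Laser time per layer: 100909.1 / 5640 → 17.8917 s.
Time per layer = 17.8917 + 10.2 = 28.0917 s.
Build time = 1667 × 28.0917 = 46828.8639 s = 13.01 hours.

13.01 hours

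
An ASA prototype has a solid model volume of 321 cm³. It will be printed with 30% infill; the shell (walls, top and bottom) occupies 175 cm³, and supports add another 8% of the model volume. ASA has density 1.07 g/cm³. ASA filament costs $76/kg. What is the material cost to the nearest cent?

Interior volume: 321 − 175 → 146 cm³.
Infill deposited: 0.30 × 146 → 43.8 cm³.
Support: 0.08 × 321 → 25.68 cm³.
Total printed volume: 175 + 43.8 + 25.68 → 244.48 cm³.
Mass: 244.48 × 1.07 → 261.5936 g.
Cost = 261.5936 g / 1000 × $76/kg = $19.88.

$19.88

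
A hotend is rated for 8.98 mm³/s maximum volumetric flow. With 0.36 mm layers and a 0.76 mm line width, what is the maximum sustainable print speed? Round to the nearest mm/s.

Extrusion cross-section = 0.36 × 0.76, so 0.2736 mm².
v_max = Q/A = 8.98/0.2736 = 32.82 mm/s → 33 mm/s.

33 mm/s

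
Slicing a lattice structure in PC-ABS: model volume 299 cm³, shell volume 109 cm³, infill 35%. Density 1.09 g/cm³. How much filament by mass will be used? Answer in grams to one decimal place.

Volume inside the shell = 299 − 109 = 190 cm³.
Infill volume = 0.35 × 190 = 66.5 cm³.
Total printed volume: 109 + 66.5 → 175.5 cm³.
Mass = 175.5 × 1.09 = 191.295 g.

191.3 g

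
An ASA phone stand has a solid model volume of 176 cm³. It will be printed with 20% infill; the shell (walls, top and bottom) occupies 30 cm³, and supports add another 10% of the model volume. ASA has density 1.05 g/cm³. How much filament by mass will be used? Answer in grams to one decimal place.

Interior volume = 176 − 30, so 146 cm³.
Deposited infill: 0.20 × 146 → 29.2 cm³.
Support: 0.10 × 176 → 17.6 cm³.
Total extruded = 30 + 29.2 + 17.6 = 76.8 cm³.
Mass = 76.8 × 1.05 = 80.64 g.

80.6 g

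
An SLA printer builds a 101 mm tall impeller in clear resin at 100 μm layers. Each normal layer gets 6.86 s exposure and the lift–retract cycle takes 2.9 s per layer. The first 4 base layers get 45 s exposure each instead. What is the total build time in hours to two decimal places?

Number of layers: 101 / 0.1 → 1010 (rounded up).
Bottom layers: 4 × (45 + 2.9) → 191.6 s.
Remaining layers = 1006 × (6.86 + 2.9), so 9818.56 s.
Total = 191.6 + 9818.56 = 10010.16 s = 2.78 hours.

2.78 hours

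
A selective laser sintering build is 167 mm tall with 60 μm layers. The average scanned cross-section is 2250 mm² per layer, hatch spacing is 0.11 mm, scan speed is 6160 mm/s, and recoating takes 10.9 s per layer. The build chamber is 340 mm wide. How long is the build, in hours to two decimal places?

11.00 hours

Layers = ⌈167/0.06⌉ = 2784.
Scan path per layer = 2250 / 0.11 = 20454.5 mm.
Laser time per layer = 20454.5 / 6160, so 3.3205 s.
Per-layer time: 3.3205 + 10.9 → 14.2205 s.
2784 layers × 14.2205 s/layer = 39589.872 s, i.e. 11.00 hours.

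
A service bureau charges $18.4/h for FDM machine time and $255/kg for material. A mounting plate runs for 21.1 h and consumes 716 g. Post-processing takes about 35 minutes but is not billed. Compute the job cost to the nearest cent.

Machine-time cost = 18.4 × 21.1 = $388.24.
Material charge: 255 × 716/1000 → $182.58.
Job cost: 388.24 + 182.58 = $570.82.

$570.82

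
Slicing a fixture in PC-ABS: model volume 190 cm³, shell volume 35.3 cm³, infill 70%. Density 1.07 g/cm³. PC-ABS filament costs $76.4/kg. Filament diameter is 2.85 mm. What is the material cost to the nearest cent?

Infill region: 190 − 35.3 → 154.7 cm³.
Infill volume = 0.70 × 154.7 = 108.29 cm³.
Total printed volume = 35.3 + 108.29 = 143.59 cm³.
Mass = 143.59 × 1.07, so 153.6413 g.
Cost = 153.6413 g / 1000 × $76.4/kg = $11.74.

$11.74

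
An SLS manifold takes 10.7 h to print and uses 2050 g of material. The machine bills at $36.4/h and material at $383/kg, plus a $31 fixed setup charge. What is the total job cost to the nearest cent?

$1205.63

Machine cost = 36.4 × 10.7 = $389.48.
Material charge = 383 × 2050/1000, so $785.15.
Total = 389.48 + 785.15 + 31 = $1205.63.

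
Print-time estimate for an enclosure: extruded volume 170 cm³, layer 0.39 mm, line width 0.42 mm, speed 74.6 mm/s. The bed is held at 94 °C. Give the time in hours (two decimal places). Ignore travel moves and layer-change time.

3.86 hours

Bead cross-section: 0.39 × 0.42 → 0.1638 mm².
Total extruded path = 170000/0.1638 = 1037851 mm.
Extrusion time: 1037851 / 74.6 → 13912.2 s.
13912.2 s = 3.86 hours.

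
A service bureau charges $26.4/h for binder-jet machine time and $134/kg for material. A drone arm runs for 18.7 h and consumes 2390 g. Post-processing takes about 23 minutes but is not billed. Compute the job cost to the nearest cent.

Time charge = 26.4 × 18.7 = $493.68.
Material cost: 134 × 2390/1000 → $320.26.
Job cost: 493.68 + 320.26 = $813.94.

$813.94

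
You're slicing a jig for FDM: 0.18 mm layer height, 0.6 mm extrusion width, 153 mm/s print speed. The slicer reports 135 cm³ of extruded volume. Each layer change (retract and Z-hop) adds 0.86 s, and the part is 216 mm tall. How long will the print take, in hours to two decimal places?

Bead cross-section: 0.18 × 0.6 → 0.108 mm².
Toolpath length = 135 cm³ / 0.108 mm² = 135000 / 0.108 = 1250000 mm.
Time extruding = 1250000 / 153 = 8169.9 s.
Layer count = ceil(216 / 0.18) = 1200.
Z-hop total: 1200 × 0.86 → 1032 s.
Altogether 8169.9 + 1032 = 9201.9 s, i.e. 2.56 hours.

2.56 hours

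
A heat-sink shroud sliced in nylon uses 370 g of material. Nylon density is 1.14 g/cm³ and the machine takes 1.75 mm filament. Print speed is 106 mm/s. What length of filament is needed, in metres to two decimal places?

134.94 m

Extruded volume: 370/1.14 = 324.5614 cm³ (324561.4 mm³).
Filament cross-section = π × (1.75/2)² = 2.4053 mm².
Length = 324561.4 / 2.4053 = 134935.93 mm = 134.94 m.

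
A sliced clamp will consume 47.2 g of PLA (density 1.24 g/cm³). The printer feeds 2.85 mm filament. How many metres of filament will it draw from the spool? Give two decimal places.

5.97 m

Volume = 47.2 g / 1.24 g·cm⁻³ = 38.0645 cm³ = 38064.5 mm³.
Filament cross-section = π × (2.85/2)² = 6.3794 mm².
Length = 38064.5 / 6.3794 = 5966.78 mm = 5.97 m.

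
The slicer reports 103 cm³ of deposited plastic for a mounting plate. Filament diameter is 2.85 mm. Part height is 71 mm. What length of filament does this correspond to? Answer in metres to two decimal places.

A = π r² = π × 1.425² = 6.3794 mm².
L = 103000 mm³ / 6.3794 mm² = 16145.72 mm, i.e. 16.15 m.

16.15 m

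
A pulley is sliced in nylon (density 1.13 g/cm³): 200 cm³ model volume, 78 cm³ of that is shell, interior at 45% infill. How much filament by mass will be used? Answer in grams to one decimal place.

150.2 g

Infill region = 200 − 78 = 122 cm³.
Deposited infill: 0.45 × 122 → 54.9 cm³.
Total printed volume = 78 + 54.9, so 132.9 cm³.
Mass: 132.9 × 1.13 → 150.177 g.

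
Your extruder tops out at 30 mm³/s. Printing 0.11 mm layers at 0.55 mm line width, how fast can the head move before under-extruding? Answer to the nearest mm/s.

A = 0.11 × 0.55, so 0.0605 mm².
Max speed = 30 / 0.0605 = 495.87 ≈ 496 mm/s.

496 mm/s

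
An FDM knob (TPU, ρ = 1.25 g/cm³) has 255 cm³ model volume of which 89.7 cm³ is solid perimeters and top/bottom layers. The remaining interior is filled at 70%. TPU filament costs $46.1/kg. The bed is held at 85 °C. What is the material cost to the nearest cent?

Volume inside the shell: 255 − 89.7 → 165.3 cm³.
Deposited infill = 0.70 × 165.3, so 115.71 cm³.
Total extruded = 89.7 + 115.71 = 205.41 cm³.
Mass: 205.41 × 1.25 → 256.7625 g.
At $46.1/kg: 256.7625/1000 × 46.1 = $11.84.

$11.84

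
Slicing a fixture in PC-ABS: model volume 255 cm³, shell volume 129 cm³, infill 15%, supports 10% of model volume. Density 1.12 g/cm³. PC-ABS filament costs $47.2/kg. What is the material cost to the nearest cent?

$9.17

Interior volume = 255 − 129 = 126 cm³.
Deposited infill = 0.15 × 126, so 18.9 cm³.
Support = 0.10 × 255, so 25.5 cm³.
Total printed volume: 129 + 18.9 + 25.5 → 173.4 cm³.
Mass = 173.4 × 1.12, so 194.208 g.
At $47.2/kg: 194.208/1000 × 47.2 = $9.17.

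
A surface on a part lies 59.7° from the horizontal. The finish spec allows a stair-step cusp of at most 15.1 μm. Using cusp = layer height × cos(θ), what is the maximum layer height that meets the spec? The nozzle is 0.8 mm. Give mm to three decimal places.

t = h_c / cos θ = 0.0151 / 0.5045 = 0.030 mm.

0.030 mm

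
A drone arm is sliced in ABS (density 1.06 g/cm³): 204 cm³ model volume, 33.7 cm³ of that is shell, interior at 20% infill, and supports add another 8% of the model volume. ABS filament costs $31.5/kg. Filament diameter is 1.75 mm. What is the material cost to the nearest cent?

$2.81

Volume inside the shell = 204 − 33.7, so 170.3 cm³.
Infill deposited = 0.20 × 170.3 = 34.06 cm³.
Support = 0.08 × 204 = 16.32 cm³.
Total extruded = 33.7 + 34.06 + 16.32 = 84.08 cm³.
Mass: 84.08 × 1.06 → 89.1248 g.
At $31.5/kg: 89.1248/1000 × 31.5 = $2.81.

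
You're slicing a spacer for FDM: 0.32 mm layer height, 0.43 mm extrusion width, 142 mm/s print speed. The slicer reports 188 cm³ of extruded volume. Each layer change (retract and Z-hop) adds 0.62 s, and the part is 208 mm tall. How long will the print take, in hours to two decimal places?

Bead cross-section: 0.32 × 0.43 → 0.1376 mm².
Path length: 188000 mm³ / 0.1376 mm² → 1366279.1 mm.
Print-move time = 1366279.1 / 142, so 9621.7 s.
Layer count = ceil(208 / 0.32) = 650.
Non-print overhead = 650 × 0.62 = 403 s.
Total = 9621.7 + 403 = 10024.7 s = 2.78 hours.

2.78 hours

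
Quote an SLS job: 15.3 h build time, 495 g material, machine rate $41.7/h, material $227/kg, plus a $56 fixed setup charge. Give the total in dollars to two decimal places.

$806.38

Time charge = 41.7 × 15.3, so $638.01.
Feedstock cost = 227 × 495/1000 = $112.365.
Adding setup: 638.01 + 112.365 + 56 → 806.375 ≈ $806.38.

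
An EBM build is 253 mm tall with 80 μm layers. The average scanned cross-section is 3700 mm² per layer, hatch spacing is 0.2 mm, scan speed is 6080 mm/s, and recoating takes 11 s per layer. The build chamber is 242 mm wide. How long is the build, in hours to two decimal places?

Layers = ⌈253/0.08⌉ = 3163.
Hatch length per layer = 3700 / 0.2 = 18500 mm.
Scan time per layer = 18500 / 6080, so 3.0428 s.
Per-layer time = 3.0428 + 11, so 14.0428 s.
Build time = 3163 × 14.0428 = 44417.3764 s = 12.34 hours.

12.34 hours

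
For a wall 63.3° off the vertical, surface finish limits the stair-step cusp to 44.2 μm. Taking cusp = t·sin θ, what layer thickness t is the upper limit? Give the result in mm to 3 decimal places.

0.049 mm

Layer height = cusp / sin(63.3°) = 0.0442 / 0.8934 = 0.049 mm.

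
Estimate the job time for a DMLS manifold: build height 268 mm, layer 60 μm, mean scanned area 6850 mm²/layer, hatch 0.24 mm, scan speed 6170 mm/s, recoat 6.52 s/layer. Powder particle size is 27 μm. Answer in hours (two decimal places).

13.83 hours

Layers = ⌈268/0.06⌉ = 4467.
Hatch length per layer: 6850 / 0.24 → 28541.7 mm.
Laser time per layer = 28541.7 / 6170, so 4.6259 s.
Per-layer time = 4.6259 + 6.52 = 11.1459 s.
4467 layers × 11.1459 s/layer = 49788.7353 s, i.e. 13.83 hours.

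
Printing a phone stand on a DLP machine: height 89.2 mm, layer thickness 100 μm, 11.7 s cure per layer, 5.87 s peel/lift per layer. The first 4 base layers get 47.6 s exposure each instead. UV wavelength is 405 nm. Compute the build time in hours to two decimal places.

4.39 hours

Layers = ⌈89.2/0.1⌉ = 892.
Burn-in layers = 4 × (47.6 + 5.87), so 213.88 s.
Remaining layers: 888 × (11.7 + 5.87) → 15602.16 s.
Total = 213.88 + 15602.16 = 15816.04 s = 4.39 hours.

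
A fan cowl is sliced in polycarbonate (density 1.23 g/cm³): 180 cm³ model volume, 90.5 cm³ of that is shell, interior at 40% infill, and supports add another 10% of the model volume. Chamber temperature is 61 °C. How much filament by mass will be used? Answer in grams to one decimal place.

177.5 g

Infill region = 180 − 90.5, so 89.5 cm³.
Infill deposited = 0.40 × 89.5, so 35.8 cm³.
Support = 0.10 × 180, so 18 cm³.
Total printed volume = 90.5 + 35.8 + 18, so 144.3 cm³.
Mass = 144.3 × 1.23, so 177.489 g.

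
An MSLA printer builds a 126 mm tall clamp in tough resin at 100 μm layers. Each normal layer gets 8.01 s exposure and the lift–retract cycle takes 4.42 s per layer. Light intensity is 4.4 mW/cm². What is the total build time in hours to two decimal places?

Layers = ⌈126/0.1⌉ = 1260.
Each layer takes = 8.01 + 4.42, so 12.43 s.
Total = 1260 × 12.43 = 15661.8 s = 4.35 hours.

4.35 hours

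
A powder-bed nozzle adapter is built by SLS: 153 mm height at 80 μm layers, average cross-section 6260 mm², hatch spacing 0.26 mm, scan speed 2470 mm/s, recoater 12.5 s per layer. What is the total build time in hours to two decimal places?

11.82 hours

Number of layers: 153 / 0.08 → 1913 (rounded up).
Hatch length per layer = 6260 / 0.26, so 24076.9 mm.
Laser time per layer: 24076.9 / 2470 → 9.7477 s.
Time per layer = 9.7477 + 12.5, so 22.2477 s.
Total: 1913 × 22.2477 s = 42559.8501 s → 11.82 hours.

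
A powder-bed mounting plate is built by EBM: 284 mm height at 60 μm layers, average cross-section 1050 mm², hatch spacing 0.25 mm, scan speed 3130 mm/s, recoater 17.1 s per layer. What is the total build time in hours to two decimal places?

Number of layers: 284 / 0.06 → 4734 (rounded up).
Per-layer scan distance = 1050 / 0.25 = 4200 mm.
Per-layer scan time: 4200 / 3130 → 1.3419 s.
Layer cycle: 1.3419 + 17.1 → 18.4419 s.
Total: 4734 × 18.4419 s = 87303.9546 s → 24.25 hours.

24.25 hours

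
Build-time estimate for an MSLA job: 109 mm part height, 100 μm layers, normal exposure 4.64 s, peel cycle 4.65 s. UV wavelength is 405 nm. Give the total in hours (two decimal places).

2.81 hours

Layers = ⌈109/0.1⌉ = 1090.
Each layer takes = 4.64 + 4.65 = 9.29 s.
Build time: 1090 × 9.29 s = 10126.1 s, i.e. 2.81 hours.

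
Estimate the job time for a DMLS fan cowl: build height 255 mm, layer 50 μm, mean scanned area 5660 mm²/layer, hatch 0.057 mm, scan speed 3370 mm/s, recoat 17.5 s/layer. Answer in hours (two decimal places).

66.53 hours

Number of layers: 255 / 0.05 → 5100 (rounded up).
Scan path per layer = 5660 / 0.057, so 99298.2 mm.
Per-layer scan time: 99298.2 / 3370 → 29.4653 s.
Time per layer: 29.4653 + 17.5 → 46.9653 s.
5100 layers × 46.9653 s/layer = 239523.03 s, i.e. 66.53 hours.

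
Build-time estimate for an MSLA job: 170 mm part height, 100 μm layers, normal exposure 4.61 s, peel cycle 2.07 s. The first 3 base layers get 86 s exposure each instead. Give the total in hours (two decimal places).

Layer count = ceil(170 / 0.1) = 1700.
Bottom layers = 3 × (86 + 2.07), so 264.21 s.
Normal layers: 1697 × (4.61 + 2.07) → 11335.96 s.
Total = 264.21 + 11335.96 = 11600.17 s = 3.22 hours.

3.22 hours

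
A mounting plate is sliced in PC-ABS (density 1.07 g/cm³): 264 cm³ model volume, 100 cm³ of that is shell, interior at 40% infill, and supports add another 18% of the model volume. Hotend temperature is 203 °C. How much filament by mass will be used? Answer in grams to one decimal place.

228.0 g

Infill region = 264 − 100 = 164 cm³.
Infill deposited: 0.40 × 164 → 65.6 cm³.
Support = 0.18 × 264, so 47.52 cm³.
Total printed volume: 100 + 65.6 + 47.52 → 213.12 cm³.
Mass = 213.12 × 1.07, so 228.0384 g.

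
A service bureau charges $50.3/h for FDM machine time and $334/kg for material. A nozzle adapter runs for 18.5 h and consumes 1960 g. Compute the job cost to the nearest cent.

$1585.19

Machine-time cost = 50.3 × 18.5 = $930.55.
Material charge = 334 × 1960/1000, so $654.64.
Job cost: 930.55 + 654.64 = $1585.19.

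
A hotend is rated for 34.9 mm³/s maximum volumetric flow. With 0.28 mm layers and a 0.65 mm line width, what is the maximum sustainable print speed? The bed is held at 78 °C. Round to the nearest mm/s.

Extrusion cross-section = 0.28 × 0.65, so 0.182 mm².
Max speed = 34.9 / 0.182 = 191.76 ≈ 192 mm/s.

192 mm/s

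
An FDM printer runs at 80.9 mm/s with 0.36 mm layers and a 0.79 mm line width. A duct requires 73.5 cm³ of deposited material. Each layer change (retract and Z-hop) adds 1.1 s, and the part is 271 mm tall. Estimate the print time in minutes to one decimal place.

Line area = 0.36 × 0.79 = 0.2844 mm².
Total extruded path = 73500/0.2844 = 258438.8 mm.
Extrusion time = 258438.8 / 80.9 = 3194.5 s.
Layer count = ceil(271 / 0.36) = 753.
Non-print overhead = 753 × 1.1 = 828.3 s.
Altogether 3194.5 + 828.3 = 4022.8 s, i.e. 67.0 minutes.

67.0 minutes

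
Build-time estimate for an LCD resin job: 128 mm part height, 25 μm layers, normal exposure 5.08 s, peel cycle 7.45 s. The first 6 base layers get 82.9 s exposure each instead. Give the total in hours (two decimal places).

17.95 hours

Layers = ⌈128/0.025⌉ = 5120.
Base layers: 6 × (82.9 + 7.45) → 542.1 s.
Regular layers: 5114 × (5.08 + 7.45) → 64078.42 s.
Sum: 542.1 + 64078.42 = 64620.52 s → 17.95 hours.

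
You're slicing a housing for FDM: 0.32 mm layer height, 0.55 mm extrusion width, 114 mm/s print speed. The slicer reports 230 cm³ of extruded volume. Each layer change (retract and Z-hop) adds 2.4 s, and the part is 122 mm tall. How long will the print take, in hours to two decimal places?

3.44 hours

Bead cross-section = 0.32 × 0.55 = 0.176 mm².
Total extruded path = 230000/0.176 = 1306818.2 mm.
Print-move time: 1306818.2 / 114 → 11463.3 s.
Layers = ⌈122/0.32⌉ = 382.
Layer-change overhead = 382 × 2.4 = 916.8 s.
Altogether 11463.3 + 916.8 = 12380.1 s, i.e. 3.44 hours.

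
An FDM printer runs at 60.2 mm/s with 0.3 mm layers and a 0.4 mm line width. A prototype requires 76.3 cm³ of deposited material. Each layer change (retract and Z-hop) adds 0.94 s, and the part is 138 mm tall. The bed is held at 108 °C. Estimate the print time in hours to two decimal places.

3.05 hours

Extrusion cross-section: 0.3 × 0.4 → 0.12 mm².
Toolpath length = 76.3 cm³ / 0.12 mm² = 76300 / 0.12 = 635833.3 mm.
Time extruding: 635833.3 / 60.2 → 10562 s.
Number of layers: 138 / 0.3 → 460 (rounded up).
Layer-change overhead = 460 × 0.94, so 432.4 s.
Total = 10562 + 432.4 = 10994.4 s = 3.05 hours.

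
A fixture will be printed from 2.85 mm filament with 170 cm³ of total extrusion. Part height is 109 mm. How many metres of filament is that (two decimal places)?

Cross-section of 2.85 mm filament: π·(2.85/2)² = 6.3794 mm².
L = 170000 mm³ / 6.3794 mm² = 26648.27 mm, i.e. 26.65 m.

26.65 m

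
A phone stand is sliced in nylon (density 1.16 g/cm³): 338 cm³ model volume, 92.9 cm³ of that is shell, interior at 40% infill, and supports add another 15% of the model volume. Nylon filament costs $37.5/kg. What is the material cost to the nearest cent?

$10.51

Infill region = 338 − 92.9, so 245.1 cm³.
Infill volume: 0.40 × 245.1 → 98.04 cm³.
Support: 0.15 × 338 → 50.7 cm³.
Total extruded = 92.9 + 98.04 + 50.7, so 241.64 cm³.
Mass = 241.64 × 1.16, so 280.3024 g.
Cost = 280.3024 g / 1000 × $37.5/kg = $10.51.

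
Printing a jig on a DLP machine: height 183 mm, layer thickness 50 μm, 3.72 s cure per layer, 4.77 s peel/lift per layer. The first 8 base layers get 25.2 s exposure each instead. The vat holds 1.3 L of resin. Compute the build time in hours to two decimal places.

8.68 hours

Number of layers: 183 / 0.05 → 3660 (rounded up).
Burn-in layers = 8 × (25.2 + 4.77) = 239.76 s.
Regular layers: 3652 × (3.72 + 4.77) → 31005.48 s.
Sum: 239.76 + 31005.48 = 31245.24 s → 8.68 hours.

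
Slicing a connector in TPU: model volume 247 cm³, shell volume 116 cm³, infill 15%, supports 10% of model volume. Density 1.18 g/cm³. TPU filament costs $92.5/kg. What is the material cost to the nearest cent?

Volume inside the shell = 247 − 116 = 131 cm³.
Deposited infill = 0.15 × 131, so 19.65 cm³.
Support = 0.10 × 247 = 24.7 cm³.
Total printed volume = 116 + 19.65 + 24.7 = 160.35 cm³.
Mass: 160.35 × 1.18 → 189.213 g.
Cost = 189.213 g / 1000 × $92.5/kg = $17.50.

$17.50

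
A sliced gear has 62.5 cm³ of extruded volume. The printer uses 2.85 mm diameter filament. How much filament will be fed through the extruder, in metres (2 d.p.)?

A = π r² = π × 1.425² = 6.3794 mm².
Length = 62.5 cm³ / 6.3794 mm² = 62500 / 6.3794 = 9797.16 mm = 9.80 m.

9.80 m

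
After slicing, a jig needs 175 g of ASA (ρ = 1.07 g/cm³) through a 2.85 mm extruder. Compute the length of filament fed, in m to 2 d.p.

25.64 m

Volume = 175 g / 1.07 g·cm⁻³ = 163.5514 cm³ = 163551.4 mm³.
Cross-section of 2.85 mm filament: π·(2.85/2)² = 6.3794 mm².
Length = 163551.4 / 6.3794 = 25637.43 mm = 25.64 m.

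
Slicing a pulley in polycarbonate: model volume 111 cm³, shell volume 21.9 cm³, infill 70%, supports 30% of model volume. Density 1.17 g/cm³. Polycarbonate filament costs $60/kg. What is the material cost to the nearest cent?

$8.25

Volume inside the shell = 111 − 21.9 = 89.1 cm³.
Deposited infill: 0.70 × 89.1 → 62.37 cm³.
Support: 0.30 × 111 → 33.3 cm³.
Total extruded = 21.9 + 62.37 + 33.3, so 117.57 cm³.
Mass: 117.57 × 1.17 → 137.5569 g.
Cost = 137.5569 g / 1000 × $60/kg = $8.25.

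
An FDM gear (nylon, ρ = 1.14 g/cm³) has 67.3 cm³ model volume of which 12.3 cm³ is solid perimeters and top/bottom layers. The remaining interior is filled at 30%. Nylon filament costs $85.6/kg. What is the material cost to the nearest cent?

Volume inside the shell = 67.3 − 12.3, so 55 cm³.
Infill deposited = 0.30 × 55, so 16.5 cm³.
Total printed volume = 12.3 + 16.5, so 28.8 cm³.
Mass = 28.8 × 1.14, so 32.832 g.
Cost = 32.832 g / 1000 × $85.6/kg = $2.81.

$2.81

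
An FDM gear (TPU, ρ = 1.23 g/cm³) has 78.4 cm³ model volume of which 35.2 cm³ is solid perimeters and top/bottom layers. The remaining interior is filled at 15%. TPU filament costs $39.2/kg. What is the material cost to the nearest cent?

$2.01

Volume inside the shell = 78.4 − 35.2 = 43.2 cm³.
Infill deposited: 0.15 × 43.2 → 6.48 cm³.
Deposited volume: 35.2 + 6.48 → 41.68 cm³.
Mass = 41.68 × 1.23, so 51.2664 g.
Cost = 51.2664 g / 1000 × $39.2/kg = $2.01.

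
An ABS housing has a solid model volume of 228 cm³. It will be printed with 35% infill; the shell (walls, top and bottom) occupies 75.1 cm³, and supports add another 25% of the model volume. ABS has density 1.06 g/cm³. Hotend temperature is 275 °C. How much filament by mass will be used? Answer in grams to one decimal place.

196.8 g

Volume inside the shell = 228 − 75.1 = 152.9 cm³.
Infill volume = 0.35 × 152.9 = 53.515 cm³.
Support = 0.25 × 228 = 57 cm³.
Deposited volume: 75.1 + 53.515 + 57 → 185.615 cm³.
Mass = 185.615 × 1.06 = 196.7519 g.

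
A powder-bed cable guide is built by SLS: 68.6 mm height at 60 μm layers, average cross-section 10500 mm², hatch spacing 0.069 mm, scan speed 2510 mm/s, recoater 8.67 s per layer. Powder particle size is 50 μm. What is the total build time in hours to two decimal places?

Layers = ⌈68.6/0.06⌉ = 1144.
Per-layer scan distance = 10500 / 0.069 = 152173.9 mm.
Per-layer scan time = 152173.9 / 2510, so 60.6271 s.
Per-layer time: 60.6271 + 8.67 → 69.2971 s.
Build time = 1144 × 69.2971 = 79275.8824 s = 22.02 hours.

22.02 hours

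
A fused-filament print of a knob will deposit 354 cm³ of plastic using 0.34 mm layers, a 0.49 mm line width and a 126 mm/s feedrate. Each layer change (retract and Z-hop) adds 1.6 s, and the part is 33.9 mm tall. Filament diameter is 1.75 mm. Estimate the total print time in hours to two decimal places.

4.73 hours

Extrusion cross-section: 0.34 × 0.49 → 0.1666 mm².
Total extruded path = 354000/0.1666 = 2124849.9 mm.
Print-move time = 2124849.9 / 126, so 16863.9 s.
Layer count = ceil(33.9 / 0.34) = 100.
Non-print overhead = 100 × 1.6, so 160 s.
Total = 16863.9 + 160 = 17023.9 s = 4.73 hours.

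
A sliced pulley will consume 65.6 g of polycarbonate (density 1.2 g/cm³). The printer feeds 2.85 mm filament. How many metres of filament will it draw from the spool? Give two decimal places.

Volume = 65.6 g / 1.2 g·cm⁻³ = 54.6667 cm³ = 54666.7 mm³.
Cross-section of 2.85 mm filament: π·(2.85/2)² = 6.3794 mm².
L = V/A = 54666.7/6.3794 = 8569.25 mm → 8.57 m.

8.57 m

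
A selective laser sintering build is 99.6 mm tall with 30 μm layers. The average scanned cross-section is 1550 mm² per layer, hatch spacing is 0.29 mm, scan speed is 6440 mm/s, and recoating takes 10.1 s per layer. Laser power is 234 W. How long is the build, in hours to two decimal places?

Layer count = ceil(99.6 / 0.03) = 3320.
Per-layer scan distance = 1550 / 0.29 = 5344.8 mm.
Scan time per layer = 5344.8 / 6440 = 0.8299 s.
Per-layer time = 0.8299 + 10.1 = 10.9299 s.
3320 layers × 10.9299 s/layer = 36287.268 s, i.e. 10.08 hours.

10.08 hours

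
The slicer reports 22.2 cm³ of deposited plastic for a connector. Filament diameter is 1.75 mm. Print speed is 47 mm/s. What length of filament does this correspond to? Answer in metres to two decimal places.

Filament cross-section = π × (1.75/2)² = 2.4053 mm².
Length = 22.2 cm³ / 2.4053 mm² = 22200 / 2.4053 = 9229.62 mm = 9.23 m.

9.23 m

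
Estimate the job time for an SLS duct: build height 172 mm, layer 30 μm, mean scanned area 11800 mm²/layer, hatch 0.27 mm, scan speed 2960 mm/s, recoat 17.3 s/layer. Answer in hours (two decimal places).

51.07 hours

Layer count = ceil(172 / 0.03) = 5734.
Hatch length per layer = 11800 / 0.27, so 43703.7 mm.
Per-layer scan time = 43703.7 / 2960 = 14.7648 s.
Per-layer time: 14.7648 + 17.3 → 32.0648 s.
Build time = 5734 × 32.0648 = 183859.5632 s = 51.07 hours.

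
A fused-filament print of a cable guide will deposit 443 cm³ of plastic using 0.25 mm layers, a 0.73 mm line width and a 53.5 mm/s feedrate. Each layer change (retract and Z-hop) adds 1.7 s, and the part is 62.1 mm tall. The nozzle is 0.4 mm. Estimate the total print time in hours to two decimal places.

12.72 hours

Line area = 0.25 × 0.73 = 0.1825 mm².
Toolpath length = 443 cm³ / 0.1825 mm² = 443000 / 0.1825 = 2427397.3 mm.
Print-move time = 2427397.3 / 53.5, so 45371.9 s.
Layers = ⌈62.1/0.25⌉ = 249.
Non-print overhead = 249 × 1.7, so 423.3 s.
Total = 45371.9 + 423.3 = 45795.2 s = 12.72 hours.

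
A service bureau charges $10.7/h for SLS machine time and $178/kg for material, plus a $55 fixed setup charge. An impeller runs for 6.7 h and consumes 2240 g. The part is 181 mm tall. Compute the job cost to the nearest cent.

$525.41

Machine-time cost: 10.7 × 6.7 → $71.69.
Material cost = 178 × 2240/1000, so $398.72.
Total = 71.69 + 398.72 + 55 = $525.41.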